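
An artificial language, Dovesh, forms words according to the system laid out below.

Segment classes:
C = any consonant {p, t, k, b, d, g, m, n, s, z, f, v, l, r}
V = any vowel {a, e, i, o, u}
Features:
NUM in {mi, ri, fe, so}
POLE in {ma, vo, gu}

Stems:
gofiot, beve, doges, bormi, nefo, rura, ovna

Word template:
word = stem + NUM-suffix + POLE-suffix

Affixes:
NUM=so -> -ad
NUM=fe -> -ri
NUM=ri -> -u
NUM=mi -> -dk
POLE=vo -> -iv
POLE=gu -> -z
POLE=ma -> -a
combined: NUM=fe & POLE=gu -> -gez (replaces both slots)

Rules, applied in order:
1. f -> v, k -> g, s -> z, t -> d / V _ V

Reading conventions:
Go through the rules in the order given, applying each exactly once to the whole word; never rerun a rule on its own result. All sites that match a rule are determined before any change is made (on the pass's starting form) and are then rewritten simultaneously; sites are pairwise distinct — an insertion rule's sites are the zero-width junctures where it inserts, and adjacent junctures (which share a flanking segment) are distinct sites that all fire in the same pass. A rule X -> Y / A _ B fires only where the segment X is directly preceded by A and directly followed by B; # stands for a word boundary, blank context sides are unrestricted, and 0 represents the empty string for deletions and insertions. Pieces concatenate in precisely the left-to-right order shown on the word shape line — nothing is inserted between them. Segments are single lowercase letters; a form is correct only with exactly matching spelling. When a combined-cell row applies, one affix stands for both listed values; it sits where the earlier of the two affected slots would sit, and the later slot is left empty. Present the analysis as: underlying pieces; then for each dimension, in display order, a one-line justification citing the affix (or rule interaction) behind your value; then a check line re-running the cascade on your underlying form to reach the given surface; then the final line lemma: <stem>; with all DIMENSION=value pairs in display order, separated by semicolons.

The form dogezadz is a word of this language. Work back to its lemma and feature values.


underlying: doges-ad-z
NUM=so - signalled by the affix -ad
POLE=gu - signalled by the affix -z
check: dogesadz -> dogezadz
lemma: doges; NUM=so; POLE=gu


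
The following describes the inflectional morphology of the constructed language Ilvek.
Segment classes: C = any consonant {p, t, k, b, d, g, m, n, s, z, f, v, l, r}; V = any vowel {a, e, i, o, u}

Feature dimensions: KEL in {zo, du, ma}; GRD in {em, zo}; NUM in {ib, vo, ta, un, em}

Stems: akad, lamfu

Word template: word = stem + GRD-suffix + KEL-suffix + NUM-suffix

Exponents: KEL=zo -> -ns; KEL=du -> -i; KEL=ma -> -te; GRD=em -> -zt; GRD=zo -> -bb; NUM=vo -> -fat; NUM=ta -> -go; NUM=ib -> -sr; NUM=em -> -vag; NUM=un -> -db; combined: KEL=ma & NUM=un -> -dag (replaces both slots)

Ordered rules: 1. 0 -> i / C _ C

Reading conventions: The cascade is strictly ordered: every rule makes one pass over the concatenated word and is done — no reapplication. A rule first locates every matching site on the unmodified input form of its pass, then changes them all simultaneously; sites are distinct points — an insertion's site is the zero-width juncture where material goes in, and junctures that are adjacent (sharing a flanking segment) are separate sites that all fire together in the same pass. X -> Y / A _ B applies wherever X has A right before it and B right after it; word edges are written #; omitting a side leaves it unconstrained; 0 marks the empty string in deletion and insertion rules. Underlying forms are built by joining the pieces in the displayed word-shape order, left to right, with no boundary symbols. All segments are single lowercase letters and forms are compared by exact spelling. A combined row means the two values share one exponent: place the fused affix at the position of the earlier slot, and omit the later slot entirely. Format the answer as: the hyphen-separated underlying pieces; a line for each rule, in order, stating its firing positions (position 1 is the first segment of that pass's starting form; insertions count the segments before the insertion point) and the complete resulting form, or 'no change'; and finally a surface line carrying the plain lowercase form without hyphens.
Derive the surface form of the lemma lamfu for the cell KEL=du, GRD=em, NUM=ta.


underlying: lamfu-zt-i-go
1. 0 -> i / C _ C: inserts after position(s) 3, 6: lamifuzitigo
surface: lamifuzitigo


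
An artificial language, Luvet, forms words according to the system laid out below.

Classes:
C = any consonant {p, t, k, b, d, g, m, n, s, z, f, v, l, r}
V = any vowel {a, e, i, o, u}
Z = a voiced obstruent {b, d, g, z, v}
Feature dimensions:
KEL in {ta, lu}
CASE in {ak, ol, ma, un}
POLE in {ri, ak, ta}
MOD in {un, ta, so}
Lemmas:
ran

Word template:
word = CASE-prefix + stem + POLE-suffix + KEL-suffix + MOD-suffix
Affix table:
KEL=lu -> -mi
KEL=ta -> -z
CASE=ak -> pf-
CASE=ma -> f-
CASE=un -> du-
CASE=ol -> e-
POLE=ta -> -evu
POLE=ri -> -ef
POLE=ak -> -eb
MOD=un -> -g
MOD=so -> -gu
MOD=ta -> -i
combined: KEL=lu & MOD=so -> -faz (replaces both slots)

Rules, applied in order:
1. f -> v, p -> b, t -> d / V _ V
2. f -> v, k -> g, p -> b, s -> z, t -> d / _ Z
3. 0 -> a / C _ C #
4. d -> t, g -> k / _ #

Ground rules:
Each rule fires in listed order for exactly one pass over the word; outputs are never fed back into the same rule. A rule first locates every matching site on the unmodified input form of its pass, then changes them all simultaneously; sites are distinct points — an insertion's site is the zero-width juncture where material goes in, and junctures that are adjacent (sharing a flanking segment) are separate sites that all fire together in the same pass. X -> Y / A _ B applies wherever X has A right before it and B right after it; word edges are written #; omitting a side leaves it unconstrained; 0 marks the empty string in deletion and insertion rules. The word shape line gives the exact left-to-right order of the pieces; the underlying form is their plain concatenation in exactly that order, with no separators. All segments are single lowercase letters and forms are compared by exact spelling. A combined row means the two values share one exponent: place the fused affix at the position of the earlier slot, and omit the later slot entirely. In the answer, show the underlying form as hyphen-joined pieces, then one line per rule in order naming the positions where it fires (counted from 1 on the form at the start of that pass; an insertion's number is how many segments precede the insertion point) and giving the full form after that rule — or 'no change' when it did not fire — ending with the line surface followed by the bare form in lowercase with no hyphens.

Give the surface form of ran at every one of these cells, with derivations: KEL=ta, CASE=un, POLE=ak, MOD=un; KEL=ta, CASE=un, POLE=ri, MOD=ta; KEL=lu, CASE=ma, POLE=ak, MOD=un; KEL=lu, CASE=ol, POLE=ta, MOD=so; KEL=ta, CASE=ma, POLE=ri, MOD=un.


cell KEL=ta, CASE=un, POLE=ak, MOD=un:
underlying: du-ran-eb-z-g
1. f -> v, p -> b, t -> d / V _ V: no change
2. f -> v, k -> g, p -> b, s -> z, t -> d / _ Z: no change
3. 0 -> a / C _ C #: inserts after position(s) 8: duranebzag
4. d -> t, g -> k / _ #: fires at position(s) 10: duranebzak
surface: duranebzak

cell KEL=ta, CASE=un, POLE=ri, MOD=ta:
underlying: du-ran-ef-z-i
1. f -> v, p -> b, t -> d / V _ V: no change
2. f -> v, k -> g, p -> b, s -> z, t -> d / _ Z: fires at position(s) 7: duranevzi
3. 0 -> a / C _ C #: no change
4. d -> t, g -> k / _ #: no change
surface: duranevzi

cell KEL=lu, CASE=ma, POLE=ak, MOD=un:
underlying: f-ran-eb-mi-g
1. f -> v, p -> b, t -> d / V _ V: no change
2. f -> v, k -> g, p -> b, s -> z, t -> d / _ Z: no change
3. 0 -> a / C _ C #: no change
4. d -> t, g -> k / _ #: fires at position(s) 9: franebmik
surface: franebmik

cell KEL=lu, CASE=ol, POLE=ta, MOD=so:
underlying: e-ran-evu-faz
1. f -> v, p -> b, t -> d / V _ V: fires at position(s) 8: eranevuvaz
2. f -> v, k -> g, p -> b, s -> z, t -> d / _ Z: no change
3. 0 -> a / C _ C #: no change
4. d -> t, g -> k / _ #: no change
surface: eranevuvaz

cell KEL=ta, CASE=ma, POLE=ri, MOD=un:
underlying: f-ran-ef-z-g
1. f -> v, p -> b, t -> d / V _ V: no change
2. f -> v, k -> g, p -> b, s -> z, t -> d / _ Z: fires at position(s) 6: franevzg
3. 0 -> a / C _ C #: inserts after position(s) 7: franevzag
4. d -> t, g -> k / _ #: fires at position(s) 9: franevzak
surface: franevzak


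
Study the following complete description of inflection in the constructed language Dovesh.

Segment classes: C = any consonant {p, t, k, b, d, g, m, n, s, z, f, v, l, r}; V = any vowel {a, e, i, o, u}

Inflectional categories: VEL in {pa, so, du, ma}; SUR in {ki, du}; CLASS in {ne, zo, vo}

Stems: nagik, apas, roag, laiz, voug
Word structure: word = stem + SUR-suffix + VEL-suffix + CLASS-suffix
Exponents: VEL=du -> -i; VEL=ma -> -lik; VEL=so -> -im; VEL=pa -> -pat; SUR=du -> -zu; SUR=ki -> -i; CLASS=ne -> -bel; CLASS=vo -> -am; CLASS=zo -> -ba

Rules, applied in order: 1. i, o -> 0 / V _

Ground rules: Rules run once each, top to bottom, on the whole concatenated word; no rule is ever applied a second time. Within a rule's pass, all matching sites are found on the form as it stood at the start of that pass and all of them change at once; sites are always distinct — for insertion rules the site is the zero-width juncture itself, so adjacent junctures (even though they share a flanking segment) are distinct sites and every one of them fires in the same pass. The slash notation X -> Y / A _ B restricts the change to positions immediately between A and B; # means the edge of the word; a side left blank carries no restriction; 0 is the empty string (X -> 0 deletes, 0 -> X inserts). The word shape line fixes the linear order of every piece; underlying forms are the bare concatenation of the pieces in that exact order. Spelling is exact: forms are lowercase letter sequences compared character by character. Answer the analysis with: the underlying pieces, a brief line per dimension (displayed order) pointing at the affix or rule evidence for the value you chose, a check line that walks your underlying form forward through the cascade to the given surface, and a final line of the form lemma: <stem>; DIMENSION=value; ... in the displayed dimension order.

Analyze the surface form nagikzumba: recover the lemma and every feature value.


underlying: nagik-zu-im-ba
VEL=so - signalled by the affix -im
SUR=du - signalled by the affix -zu
CLASS=zo - signalled by the affix -ba
check: nagikzuimba -> nagikzumba
lemma: nagik; VEL=so; SUR=du; CLASS=zo


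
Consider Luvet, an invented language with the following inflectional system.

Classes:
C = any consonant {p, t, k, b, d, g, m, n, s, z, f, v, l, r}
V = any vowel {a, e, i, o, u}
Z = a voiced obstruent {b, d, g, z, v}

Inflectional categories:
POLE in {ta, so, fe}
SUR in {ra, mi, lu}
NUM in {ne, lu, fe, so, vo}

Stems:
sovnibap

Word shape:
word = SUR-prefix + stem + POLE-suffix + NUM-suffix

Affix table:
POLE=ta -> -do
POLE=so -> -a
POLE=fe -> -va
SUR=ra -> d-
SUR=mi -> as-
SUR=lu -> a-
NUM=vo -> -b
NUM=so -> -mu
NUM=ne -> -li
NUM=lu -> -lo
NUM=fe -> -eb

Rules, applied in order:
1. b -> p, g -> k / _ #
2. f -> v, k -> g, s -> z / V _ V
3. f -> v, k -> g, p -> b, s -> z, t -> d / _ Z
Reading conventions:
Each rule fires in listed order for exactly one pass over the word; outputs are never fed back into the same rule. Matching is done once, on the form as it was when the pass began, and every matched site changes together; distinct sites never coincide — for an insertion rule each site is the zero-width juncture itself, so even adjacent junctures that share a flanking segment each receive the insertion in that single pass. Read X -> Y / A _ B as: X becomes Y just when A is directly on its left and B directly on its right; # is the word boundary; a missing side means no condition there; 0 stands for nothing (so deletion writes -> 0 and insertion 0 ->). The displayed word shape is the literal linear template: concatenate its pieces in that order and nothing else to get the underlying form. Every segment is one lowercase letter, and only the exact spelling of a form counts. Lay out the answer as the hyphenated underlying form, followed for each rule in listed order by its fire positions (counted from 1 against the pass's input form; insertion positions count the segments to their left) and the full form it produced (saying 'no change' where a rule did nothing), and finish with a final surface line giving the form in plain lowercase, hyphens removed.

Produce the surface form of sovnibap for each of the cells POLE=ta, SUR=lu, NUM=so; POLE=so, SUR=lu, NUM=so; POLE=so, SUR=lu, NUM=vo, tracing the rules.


cell POLE=ta, SUR=lu, NUM=so:
underlying: a-sovnibap-do-mu
1. b -> p, g -> k / _ #: no change
2. f -> v, k -> g, s -> z / V _ V: fires at position(s) 2: azovnibapdomu
3. f -> v, k -> g, p -> b, s -> z, t -> d / _ Z: fires at position(s) 9: azovnibabdomu
surface: azovnibabdomu

cell POLE=so, SUR=lu, NUM=so:
underlying: a-sovnibap-a-mu
1. b -> p, g -> k / _ #: no change
2. f -> v, k -> g, s -> z / V _ V: fires at position(s) 2: azovnibapamu
3. f -> v, k -> g, p -> b, s -> z, t -> d / _ Z: no change
surface: azovnibapamu

cell POLE=so, SUR=lu, NUM=vo:
underlying: a-sovnibap-a-b
1. b -> p, g -> k / _ #: fires at position(s) 11: asovnibapap
2. f -> v, k -> g, s -> z / V _ V: fires at position(s) 2: azovnibapap
3. f -> v, k -> g, p -> b, s -> z, t -> d / _ Z: no change
surface: azovnibapap


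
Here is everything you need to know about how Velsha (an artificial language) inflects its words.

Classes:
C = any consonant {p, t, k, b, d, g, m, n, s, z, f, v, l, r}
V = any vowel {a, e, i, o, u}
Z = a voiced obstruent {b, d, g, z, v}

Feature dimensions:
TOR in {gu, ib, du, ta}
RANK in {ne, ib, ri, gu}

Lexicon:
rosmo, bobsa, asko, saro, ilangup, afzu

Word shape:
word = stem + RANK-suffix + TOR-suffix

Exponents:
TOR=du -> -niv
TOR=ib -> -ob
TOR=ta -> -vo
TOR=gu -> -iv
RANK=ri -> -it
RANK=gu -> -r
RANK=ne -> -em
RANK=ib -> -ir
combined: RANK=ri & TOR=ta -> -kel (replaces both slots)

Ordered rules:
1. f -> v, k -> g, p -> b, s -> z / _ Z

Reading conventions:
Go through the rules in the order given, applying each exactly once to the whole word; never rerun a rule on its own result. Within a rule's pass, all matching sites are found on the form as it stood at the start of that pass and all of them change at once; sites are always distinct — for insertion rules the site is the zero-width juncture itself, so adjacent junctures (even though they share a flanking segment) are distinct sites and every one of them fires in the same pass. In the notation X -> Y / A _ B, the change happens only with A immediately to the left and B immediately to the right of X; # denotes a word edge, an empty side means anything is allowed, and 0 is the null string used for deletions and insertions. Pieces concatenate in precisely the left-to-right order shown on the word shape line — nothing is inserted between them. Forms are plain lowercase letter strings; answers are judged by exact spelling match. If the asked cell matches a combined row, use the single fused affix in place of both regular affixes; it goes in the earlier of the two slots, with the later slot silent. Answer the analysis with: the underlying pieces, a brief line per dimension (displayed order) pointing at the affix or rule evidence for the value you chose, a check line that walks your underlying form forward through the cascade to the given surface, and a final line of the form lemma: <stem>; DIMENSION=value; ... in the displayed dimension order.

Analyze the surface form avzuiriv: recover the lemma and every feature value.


underlying: afzu-ir-iv
TOR=gu - signalled by the affix -iv
RANK=ib - signalled by the affix -ir
check: afzuiriv -> avzuiriv
lemma: afzu; TOR=gu; RANK=ib


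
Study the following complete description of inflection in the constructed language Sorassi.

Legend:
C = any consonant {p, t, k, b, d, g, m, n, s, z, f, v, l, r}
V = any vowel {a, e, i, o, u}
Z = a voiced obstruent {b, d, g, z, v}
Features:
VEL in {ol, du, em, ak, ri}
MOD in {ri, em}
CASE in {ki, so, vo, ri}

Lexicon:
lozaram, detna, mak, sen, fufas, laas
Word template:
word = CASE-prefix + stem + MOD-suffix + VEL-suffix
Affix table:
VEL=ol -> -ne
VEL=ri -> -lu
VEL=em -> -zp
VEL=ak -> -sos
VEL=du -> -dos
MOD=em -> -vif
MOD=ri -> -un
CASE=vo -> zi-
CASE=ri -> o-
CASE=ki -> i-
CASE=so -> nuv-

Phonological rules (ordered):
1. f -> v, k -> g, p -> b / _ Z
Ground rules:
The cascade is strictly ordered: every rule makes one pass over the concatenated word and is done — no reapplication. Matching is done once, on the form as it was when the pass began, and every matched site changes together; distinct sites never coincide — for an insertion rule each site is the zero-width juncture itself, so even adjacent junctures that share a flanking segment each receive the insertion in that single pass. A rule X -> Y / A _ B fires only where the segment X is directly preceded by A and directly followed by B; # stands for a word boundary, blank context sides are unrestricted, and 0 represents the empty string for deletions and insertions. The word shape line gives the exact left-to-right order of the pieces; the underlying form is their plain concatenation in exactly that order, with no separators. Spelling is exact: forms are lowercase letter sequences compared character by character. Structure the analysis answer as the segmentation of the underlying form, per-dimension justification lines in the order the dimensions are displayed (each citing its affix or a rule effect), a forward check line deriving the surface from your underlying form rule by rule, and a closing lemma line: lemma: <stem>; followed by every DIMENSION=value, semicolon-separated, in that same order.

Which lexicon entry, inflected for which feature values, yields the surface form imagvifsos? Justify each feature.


underlying: i-mak-vif-sos
VEL=ak - signalled by the affix -sos
MOD=em - signalled by the affix -vif
CASE=ki - signalled by the affix i-
check: imakvifsos -> imagvifsos
lemma: mak; VEL=ak; MOD=em; CASE=ki


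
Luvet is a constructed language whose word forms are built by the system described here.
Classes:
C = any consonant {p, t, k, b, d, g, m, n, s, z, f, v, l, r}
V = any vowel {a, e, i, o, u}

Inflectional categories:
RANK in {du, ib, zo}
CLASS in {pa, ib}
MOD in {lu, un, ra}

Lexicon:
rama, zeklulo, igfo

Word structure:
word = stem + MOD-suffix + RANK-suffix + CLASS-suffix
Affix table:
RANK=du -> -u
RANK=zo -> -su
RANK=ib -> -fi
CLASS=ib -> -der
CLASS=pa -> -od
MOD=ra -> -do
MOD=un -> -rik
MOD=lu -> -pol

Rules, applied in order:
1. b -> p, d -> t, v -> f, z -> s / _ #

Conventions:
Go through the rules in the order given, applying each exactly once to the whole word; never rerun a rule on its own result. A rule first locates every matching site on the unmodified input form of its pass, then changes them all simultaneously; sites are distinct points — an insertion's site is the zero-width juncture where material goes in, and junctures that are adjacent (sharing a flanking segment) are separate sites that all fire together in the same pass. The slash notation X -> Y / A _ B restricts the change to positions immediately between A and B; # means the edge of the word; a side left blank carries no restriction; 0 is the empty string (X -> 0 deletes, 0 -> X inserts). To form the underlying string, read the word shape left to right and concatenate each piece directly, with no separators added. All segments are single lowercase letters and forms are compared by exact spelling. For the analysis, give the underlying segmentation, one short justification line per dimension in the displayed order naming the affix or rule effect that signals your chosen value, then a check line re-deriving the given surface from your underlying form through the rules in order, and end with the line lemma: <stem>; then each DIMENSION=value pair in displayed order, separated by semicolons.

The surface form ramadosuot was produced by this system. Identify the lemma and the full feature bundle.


underlying: rama-do-su-od
RANK=zo - signalled by the affix -su
CLASS=pa - signalled by the affix -od
MOD=ra - signalled by the affix -do
check: ramadosuod -> ramadosuot
lemma: rama; RANK=zo; CLASS=pa; MOD=ra


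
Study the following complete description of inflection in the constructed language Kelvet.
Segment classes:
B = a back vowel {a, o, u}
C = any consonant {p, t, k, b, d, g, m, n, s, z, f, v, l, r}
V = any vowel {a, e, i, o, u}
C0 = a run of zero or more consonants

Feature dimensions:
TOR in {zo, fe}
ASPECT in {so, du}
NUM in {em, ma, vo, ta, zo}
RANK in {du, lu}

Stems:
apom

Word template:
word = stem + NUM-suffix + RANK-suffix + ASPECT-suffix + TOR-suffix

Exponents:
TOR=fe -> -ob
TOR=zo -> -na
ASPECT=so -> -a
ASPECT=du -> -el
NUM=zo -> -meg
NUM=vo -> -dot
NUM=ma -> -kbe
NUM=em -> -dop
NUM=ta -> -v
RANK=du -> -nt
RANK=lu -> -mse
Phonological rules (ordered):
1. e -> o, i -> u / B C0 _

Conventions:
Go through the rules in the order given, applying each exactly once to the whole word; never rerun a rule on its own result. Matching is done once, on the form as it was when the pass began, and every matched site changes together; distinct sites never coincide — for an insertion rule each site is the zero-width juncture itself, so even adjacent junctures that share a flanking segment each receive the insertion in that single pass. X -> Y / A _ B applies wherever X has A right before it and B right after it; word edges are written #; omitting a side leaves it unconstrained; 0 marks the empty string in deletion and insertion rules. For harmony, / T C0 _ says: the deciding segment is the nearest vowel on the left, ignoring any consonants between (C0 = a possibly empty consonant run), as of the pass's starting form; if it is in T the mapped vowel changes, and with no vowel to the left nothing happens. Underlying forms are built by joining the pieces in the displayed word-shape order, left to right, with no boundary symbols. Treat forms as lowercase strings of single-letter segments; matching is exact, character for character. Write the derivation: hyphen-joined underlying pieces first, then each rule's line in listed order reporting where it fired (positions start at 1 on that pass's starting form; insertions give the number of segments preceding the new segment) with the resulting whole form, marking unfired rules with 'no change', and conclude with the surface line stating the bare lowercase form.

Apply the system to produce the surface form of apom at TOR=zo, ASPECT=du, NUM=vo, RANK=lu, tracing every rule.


underlying: apom-dot-mse-el-na
1. e -> o, i -> u / B C0 _: fires at position(s) 10: apomdotmsoelna
surface: apomdotmsoelna


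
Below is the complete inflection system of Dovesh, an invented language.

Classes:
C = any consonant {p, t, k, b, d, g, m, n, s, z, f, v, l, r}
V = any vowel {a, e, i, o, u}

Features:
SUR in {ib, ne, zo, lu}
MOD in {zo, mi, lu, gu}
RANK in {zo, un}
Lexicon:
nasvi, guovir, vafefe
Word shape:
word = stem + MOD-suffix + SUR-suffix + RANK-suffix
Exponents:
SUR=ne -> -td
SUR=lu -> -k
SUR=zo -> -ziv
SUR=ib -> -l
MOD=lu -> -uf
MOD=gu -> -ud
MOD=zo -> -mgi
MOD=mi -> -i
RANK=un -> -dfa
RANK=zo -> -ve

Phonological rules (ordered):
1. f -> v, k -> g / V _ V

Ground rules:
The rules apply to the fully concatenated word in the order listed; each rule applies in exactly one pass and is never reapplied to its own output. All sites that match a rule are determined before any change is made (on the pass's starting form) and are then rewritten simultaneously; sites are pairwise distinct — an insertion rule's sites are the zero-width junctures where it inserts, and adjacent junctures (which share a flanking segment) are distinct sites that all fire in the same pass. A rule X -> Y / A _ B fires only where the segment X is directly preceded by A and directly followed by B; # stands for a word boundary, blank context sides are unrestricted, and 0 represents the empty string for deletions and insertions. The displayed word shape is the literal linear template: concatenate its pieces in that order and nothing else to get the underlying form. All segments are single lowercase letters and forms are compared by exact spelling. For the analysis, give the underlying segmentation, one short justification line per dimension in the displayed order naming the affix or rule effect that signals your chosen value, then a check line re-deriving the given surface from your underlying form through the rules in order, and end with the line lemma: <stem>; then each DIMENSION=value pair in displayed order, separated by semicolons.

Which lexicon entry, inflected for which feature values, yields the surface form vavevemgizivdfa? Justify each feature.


underlying: vafefe-mgi-ziv-dfa
SUR=zo - signalled by the affix -ziv
MOD=zo - signalled by the affix -mgi
RANK=un - signalled by the affix -dfa
check: vafefemgizivdfa -> vavevemgizivdfa
lemma: vafefe; SUR=zo; MOD=zo; RANK=un


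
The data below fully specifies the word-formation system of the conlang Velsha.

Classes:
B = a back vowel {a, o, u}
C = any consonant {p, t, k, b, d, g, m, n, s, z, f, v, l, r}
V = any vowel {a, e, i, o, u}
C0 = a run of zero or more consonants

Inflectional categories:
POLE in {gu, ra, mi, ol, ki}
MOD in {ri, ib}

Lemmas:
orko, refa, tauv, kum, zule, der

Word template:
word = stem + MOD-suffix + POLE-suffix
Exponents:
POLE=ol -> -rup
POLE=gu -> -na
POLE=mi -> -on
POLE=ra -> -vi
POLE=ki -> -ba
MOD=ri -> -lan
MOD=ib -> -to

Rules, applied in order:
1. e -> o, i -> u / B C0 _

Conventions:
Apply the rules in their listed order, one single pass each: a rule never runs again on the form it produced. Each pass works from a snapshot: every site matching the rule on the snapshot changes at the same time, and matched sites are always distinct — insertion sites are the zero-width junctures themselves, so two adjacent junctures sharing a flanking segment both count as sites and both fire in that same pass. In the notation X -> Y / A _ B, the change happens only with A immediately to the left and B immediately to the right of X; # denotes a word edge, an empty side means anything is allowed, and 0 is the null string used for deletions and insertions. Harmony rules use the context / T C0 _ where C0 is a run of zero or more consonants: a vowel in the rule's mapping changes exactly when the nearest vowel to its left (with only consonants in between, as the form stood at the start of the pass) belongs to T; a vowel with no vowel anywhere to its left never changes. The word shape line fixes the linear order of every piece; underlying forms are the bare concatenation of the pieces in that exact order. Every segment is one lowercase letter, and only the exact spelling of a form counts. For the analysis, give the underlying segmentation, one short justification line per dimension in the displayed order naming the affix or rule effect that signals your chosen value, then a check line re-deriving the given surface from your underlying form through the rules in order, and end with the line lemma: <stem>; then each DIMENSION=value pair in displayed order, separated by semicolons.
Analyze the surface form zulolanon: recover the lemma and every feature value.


underlying: zule-lan-on
POLE=mi - signalled by the affix -on
MOD=ri - signalled by the affix -lan
check: zulelanon -> zulolanon
lemma: zule; POLE=mi; MOD=ri


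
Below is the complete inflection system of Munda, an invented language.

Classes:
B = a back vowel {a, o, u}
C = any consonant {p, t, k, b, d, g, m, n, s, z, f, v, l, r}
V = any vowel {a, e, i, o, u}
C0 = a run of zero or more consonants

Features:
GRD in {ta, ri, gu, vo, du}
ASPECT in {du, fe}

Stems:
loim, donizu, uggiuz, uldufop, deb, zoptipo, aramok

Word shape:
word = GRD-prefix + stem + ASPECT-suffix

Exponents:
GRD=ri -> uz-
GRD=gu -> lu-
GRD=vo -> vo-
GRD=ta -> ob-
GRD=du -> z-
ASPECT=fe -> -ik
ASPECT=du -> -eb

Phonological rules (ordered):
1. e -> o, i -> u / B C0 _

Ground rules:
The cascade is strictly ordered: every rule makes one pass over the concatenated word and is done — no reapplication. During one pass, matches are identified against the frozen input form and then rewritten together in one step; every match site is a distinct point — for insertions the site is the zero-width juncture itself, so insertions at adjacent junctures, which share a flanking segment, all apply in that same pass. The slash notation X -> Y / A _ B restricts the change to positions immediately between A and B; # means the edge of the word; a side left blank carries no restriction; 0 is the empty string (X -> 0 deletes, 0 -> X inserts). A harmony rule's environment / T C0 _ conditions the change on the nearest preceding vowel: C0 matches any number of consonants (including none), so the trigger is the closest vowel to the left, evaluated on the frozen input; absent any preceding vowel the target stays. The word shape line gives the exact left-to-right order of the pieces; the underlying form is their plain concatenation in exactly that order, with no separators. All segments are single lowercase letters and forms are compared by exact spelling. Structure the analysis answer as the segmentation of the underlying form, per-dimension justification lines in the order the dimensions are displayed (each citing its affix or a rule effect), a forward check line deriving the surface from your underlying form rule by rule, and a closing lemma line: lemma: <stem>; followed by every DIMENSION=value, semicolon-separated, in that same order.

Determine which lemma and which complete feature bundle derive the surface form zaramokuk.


underlying: z-aramok-ik
GRD=du - signalled by the affix z-
ASPECT=fe - signalled by the affix -ik
check: zaramokik -> zaramokuk
lemma: aramok; GRD=du; ASPECT=fe


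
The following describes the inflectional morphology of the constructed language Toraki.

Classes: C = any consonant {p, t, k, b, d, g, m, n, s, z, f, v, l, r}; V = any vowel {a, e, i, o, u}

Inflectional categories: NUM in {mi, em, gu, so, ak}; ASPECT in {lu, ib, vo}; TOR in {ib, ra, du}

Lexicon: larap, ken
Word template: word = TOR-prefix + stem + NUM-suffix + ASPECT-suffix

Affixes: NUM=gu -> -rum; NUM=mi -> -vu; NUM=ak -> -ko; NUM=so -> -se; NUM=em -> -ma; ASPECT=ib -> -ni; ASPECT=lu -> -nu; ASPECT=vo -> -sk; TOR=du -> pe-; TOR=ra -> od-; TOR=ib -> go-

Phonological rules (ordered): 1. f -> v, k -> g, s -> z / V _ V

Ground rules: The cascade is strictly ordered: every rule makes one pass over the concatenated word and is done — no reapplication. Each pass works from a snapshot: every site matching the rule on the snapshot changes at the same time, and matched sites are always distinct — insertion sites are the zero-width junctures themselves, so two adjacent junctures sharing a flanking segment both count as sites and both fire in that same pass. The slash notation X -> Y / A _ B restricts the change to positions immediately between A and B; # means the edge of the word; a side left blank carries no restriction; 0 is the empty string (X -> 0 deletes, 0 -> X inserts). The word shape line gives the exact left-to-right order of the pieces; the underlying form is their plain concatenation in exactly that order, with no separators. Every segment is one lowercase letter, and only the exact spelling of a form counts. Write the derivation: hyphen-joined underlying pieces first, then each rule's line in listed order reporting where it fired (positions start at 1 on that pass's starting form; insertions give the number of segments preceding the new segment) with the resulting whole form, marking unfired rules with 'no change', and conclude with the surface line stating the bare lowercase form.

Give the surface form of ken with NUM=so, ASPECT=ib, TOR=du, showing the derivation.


underlying: pe-ken-se-ni
1. f -> v, k -> g, s -> z / V _ V: fires at position(s) 3: pegenseni
surface: pegenseni


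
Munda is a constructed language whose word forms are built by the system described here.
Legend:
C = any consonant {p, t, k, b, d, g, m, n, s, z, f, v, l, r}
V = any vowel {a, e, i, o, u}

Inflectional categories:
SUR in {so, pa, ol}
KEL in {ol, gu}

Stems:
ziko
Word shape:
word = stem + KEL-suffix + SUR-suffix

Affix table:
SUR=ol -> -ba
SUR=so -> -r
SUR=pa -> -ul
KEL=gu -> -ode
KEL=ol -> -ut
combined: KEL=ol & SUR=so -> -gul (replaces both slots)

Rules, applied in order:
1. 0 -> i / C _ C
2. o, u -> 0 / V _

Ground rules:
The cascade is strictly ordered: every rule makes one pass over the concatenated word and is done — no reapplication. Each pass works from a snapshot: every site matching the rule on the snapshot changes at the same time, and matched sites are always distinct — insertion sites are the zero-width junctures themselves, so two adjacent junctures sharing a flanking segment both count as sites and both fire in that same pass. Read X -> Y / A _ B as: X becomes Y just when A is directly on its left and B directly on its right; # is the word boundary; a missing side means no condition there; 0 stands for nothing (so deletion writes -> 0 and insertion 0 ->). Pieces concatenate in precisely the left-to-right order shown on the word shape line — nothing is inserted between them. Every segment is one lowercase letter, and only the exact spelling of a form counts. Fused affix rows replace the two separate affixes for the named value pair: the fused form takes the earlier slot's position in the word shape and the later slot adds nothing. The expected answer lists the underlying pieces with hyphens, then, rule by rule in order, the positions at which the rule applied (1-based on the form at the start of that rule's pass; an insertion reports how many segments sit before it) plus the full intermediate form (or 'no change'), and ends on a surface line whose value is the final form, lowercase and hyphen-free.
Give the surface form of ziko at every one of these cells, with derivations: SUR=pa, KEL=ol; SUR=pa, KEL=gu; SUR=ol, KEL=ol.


cell SUR=pa, KEL=ol:
underlying: ziko-ut-ul
1. 0 -> i / C _ C: no change
2. o, u -> 0 / V _: fires at position(s) 5: zikotul
surface: zikotul

cell SUR=pa, KEL=gu:
underlying: ziko-ode-ul
1. 0 -> i / C _ C: no change
2. o, u -> 0 / V _: fires at position(s) 5, 8: zikodel
surface: zikodel

cell SUR=ol, KEL=ol:
underlying: ziko-ut-ba
1. 0 -> i / C _ C: inserts after position(s) 6: zikoutiba
2. o, u -> 0 / V _: fires at position(s) 5: zikotiba
surface: zikotiba


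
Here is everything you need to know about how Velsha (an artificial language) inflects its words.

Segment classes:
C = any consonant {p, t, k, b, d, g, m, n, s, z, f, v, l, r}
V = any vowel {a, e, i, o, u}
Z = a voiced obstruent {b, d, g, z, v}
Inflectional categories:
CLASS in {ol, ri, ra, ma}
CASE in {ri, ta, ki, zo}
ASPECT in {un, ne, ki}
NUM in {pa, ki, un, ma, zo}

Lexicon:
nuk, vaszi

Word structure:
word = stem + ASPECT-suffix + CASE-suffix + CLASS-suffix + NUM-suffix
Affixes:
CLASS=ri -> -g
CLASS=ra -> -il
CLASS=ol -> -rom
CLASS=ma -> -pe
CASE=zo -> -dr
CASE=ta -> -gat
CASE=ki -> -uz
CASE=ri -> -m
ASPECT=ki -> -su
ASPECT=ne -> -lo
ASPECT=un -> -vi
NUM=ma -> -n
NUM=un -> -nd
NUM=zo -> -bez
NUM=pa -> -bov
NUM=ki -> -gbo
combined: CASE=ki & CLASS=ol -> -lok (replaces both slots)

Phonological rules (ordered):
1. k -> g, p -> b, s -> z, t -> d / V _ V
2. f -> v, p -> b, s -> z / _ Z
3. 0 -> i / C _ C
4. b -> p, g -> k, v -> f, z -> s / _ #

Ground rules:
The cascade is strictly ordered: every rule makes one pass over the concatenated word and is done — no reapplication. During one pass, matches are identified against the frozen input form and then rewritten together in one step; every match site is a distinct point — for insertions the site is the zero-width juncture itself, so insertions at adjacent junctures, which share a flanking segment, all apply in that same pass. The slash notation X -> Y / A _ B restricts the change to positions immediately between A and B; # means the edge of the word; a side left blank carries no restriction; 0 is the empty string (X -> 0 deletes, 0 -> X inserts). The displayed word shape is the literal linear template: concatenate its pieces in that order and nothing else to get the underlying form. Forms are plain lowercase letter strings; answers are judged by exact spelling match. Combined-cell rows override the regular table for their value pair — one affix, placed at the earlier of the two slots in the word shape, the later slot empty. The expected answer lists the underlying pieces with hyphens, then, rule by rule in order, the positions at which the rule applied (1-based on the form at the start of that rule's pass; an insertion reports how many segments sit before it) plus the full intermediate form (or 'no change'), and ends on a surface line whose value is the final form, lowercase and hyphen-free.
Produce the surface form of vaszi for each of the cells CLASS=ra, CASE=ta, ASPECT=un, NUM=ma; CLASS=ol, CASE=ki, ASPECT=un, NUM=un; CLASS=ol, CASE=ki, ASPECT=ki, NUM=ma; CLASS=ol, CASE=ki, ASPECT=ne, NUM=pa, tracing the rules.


cell CLASS=ra, CASE=ta, ASPECT=un, NUM=ma:
underlying: vaszi-vi-gat-il-n
1. k -> g, p -> b, s -> z, t -> d / V _ V: fires at position(s) 10: vaszivigadiln
2. f -> v, p -> b, s -> z / _ Z: fires at position(s) 3: vazzivigadiln
3. 0 -> i / C _ C: inserts after position(s) 3, 12: vazizivigadilin
4. b -> p, g -> k, v -> f, z -> s / _ #: no change
surface: vazizivigadilin

cell CLASS=ol, CASE=ki, ASPECT=un, NUM=un:
underlying: vaszi-vi-lok-nd
1. k -> g, p -> b, s -> z, t -> d / V _ V: no change
2. f -> v, p -> b, s -> z / _ Z: fires at position(s) 3: vazziviloknd
3. 0 -> i / C _ C: inserts after position(s) 3, 10, 11: vazizivilokinid
4. b -> p, g -> k, v -> f, z -> s / _ #: no change
surface: vazizivilokinid

cell CLASS=ol, CASE=ki, ASPECT=ki, NUM=ma:
underlying: vaszi-su-lok-n
1. k -> g, p -> b, s -> z, t -> d / V _ V: fires at position(s) 6: vaszizulokn
2. f -> v, p -> b, s -> z / _ Z: fires at position(s) 3: vazzizulokn
3. 0 -> i / C _ C: inserts after position(s) 3, 10: vazizizulokin
4. b -> p, g -> k, v -> f, z -> s / _ #: no change
surface: vazizizulokin

cell CLASS=ol, CASE=ki, ASPECT=ne, NUM=pa:
underlying: vaszi-lo-lok-bov
1. k -> g, p -> b, s -> z, t -> d / V _ V: no change
2. f -> v, p -> b, s -> z / _ Z: fires at position(s) 3: vazzilolokbov
3. 0 -> i / C _ C: inserts after position(s) 3, 10: vazizilolokibov
4. b -> p, g -> k, v -> f, z -> s / _ #: fires at position(s) 15: vazizilolokibof
surface: vazizilolokibof


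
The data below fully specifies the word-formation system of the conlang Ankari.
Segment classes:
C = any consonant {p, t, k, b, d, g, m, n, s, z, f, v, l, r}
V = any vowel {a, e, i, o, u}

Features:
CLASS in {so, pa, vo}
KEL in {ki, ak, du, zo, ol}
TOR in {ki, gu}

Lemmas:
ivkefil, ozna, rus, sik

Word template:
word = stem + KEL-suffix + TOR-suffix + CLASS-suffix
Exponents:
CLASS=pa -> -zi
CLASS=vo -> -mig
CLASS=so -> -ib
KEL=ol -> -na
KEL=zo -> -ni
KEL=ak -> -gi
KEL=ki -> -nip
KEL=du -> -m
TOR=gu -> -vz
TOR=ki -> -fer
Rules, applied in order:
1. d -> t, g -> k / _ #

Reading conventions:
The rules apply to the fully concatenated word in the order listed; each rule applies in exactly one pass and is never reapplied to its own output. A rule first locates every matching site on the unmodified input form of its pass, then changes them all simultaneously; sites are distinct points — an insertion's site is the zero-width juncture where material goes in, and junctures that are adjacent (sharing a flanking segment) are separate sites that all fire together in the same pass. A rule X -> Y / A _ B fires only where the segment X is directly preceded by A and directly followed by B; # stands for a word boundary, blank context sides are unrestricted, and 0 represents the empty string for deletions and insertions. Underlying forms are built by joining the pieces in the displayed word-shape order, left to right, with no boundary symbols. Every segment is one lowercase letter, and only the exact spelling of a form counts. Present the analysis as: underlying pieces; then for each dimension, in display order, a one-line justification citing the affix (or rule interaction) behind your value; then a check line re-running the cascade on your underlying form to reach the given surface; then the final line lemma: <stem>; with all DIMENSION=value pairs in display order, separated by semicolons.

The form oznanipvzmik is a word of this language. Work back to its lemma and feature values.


underlying: ozna-nip-vz-mig
CLASS=vo - signalled by the affix -mig
KEL=ki - signalled by the affix -nip
TOR=gu - signalled by the affix -vz
check: oznanipvzmig -> oznanipvzmik
lemma: ozna; CLASS=vo; KEL=ki; TOR=gu
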